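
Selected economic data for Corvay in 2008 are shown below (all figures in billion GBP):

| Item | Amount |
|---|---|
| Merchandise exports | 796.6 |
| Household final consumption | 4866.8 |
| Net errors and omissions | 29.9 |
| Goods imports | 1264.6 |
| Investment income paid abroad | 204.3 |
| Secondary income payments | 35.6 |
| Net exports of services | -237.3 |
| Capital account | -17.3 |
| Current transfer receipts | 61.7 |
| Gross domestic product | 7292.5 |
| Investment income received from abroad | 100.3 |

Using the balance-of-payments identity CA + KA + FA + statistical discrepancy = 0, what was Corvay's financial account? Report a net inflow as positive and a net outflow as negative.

Goods balance = 796.6 - 1264.6 = -468.0
Services balance = -237.3
Trade balance (goods + services) = -468.0 + (-237.3) = -705.3
Net primary income = 100.3 - 204.3 = -104.0
Net secondary income = 61.7 - 35.6 = 26.1
Current account = -705.3 + (-104.0) + 26.1 = -783.2
Financial account = -(-783.2 + (-17.3) + 29.9) = 770.6

770.6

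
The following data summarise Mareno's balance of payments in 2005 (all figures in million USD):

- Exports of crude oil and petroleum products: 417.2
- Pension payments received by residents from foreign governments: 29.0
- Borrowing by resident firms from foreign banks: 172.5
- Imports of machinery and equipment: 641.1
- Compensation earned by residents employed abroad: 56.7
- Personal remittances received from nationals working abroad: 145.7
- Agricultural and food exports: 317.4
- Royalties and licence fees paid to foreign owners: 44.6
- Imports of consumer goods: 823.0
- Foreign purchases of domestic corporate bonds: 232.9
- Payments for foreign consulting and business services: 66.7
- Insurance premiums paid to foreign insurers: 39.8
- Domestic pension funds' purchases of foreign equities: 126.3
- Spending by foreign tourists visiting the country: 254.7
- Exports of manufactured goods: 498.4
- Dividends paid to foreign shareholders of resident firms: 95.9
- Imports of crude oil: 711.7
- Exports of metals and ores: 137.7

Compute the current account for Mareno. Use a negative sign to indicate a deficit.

-566.0

Goods: 417.2 - 823.0 + 317.4 - 711.7 - 641.1 + 498.4 + 137.7 = -805.1
Services: 254.7 - 39.8 - 66.7 - 44.6 = 103.6
Primary income: -95.9 + 56.7 = -39.2
Secondary income: 145.7 + 29.0 = 174.7
Current account = (-805.1) + 103.6 + (-39.2) + 174.7 = -566.0
(Excluded from the current account — financial account: borrowing by resident firms from foreign banks 172.5, foreign purchases of domestic corporate bonds 232.9, domestic pension funds' purchases of foreign equities 126.3.)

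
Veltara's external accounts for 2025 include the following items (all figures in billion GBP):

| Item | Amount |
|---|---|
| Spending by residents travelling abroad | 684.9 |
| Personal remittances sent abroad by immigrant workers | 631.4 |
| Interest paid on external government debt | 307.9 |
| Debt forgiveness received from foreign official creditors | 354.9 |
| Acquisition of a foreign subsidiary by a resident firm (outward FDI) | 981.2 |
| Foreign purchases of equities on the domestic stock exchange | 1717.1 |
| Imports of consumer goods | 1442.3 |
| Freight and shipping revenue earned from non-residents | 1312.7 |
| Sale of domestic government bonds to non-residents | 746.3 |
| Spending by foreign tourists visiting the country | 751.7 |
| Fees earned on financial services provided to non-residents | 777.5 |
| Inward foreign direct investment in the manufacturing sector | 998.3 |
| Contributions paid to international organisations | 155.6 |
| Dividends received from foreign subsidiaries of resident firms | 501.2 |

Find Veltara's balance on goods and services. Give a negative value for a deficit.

Goods: -1442.3
Services: 751.7 + 777.5 - 684.9 + 1312.7 = 2157.0
Trade balance = -1442.3 + 2157.0 = 714.7
(Excluded from the trade balance — secondary income: personal remittances sent abroad by immigrant workers 631.4, contributions paid to international organisations 155.6; primary income: interest paid on external government debt 307.9, dividends received from foreign subsidiaries of resident firms 501.2; capital account: debt forgiveness received from foreign official creditors 354.9; financial account: acquisition of a foreign subsidiary by a resident firm (outward FDI) 981.2, foreign purchases of equities on the domestic stock exchange 1717.1, sale of domestic government bonds to non-residents 746.3, inward foreign direct investment in the manufacturing sector 998.3.)

714.7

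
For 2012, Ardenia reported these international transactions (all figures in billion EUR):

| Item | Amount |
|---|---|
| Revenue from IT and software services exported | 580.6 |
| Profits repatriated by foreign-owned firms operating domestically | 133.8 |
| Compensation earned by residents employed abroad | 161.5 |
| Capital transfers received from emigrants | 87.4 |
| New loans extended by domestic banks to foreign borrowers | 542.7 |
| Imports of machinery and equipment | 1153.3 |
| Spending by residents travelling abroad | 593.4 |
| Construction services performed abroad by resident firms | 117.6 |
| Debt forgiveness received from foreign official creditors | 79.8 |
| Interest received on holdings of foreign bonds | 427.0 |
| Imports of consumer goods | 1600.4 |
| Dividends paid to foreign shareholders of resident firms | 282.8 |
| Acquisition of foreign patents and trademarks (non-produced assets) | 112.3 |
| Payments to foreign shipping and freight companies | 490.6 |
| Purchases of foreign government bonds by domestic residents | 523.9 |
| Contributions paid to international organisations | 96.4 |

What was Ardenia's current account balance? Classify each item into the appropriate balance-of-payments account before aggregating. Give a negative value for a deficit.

Goods: -1600.4 - 1153.3 = -2753.7
Services: -593.4 + 117.6 - 490.6 + 580.6 = -385.8
Primary income: -282.8 + 427.0 - 133.8 + 161.5 = 171.9
Secondary income: -96.4
Current account = (-2753.7) + (-385.8) + 171.9 + (-96.4) = -3064.0
(Excluded from the current account — capital account: capital transfers received from emigrants 87.4, debt forgiveness received from foreign official creditors 79.8, acquisition of foreign patents and trademarks (non-produced assets) 112.3; financial account: new loans extended by domestic banks to foreign borrowers 542.7, purchases of foreign government bonds by domestic residents 523.9.)

-3064.0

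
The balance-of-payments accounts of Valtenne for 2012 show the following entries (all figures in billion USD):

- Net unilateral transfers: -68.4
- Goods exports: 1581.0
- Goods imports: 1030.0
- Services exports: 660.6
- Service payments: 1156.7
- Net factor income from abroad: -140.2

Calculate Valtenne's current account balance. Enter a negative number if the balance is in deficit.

Goods balance = 1581.0 - 1030.0 = 551.0
Services balance = 660.6 - 1156.7 = -496.1
Trade balance (goods + services) = 551.0 + (-496.1) = 54.9
Net primary income = -140.2
Net secondary income = -68.4
Current account = 54.9 + (-140.2) + (-68.4) = -153.7

-153.7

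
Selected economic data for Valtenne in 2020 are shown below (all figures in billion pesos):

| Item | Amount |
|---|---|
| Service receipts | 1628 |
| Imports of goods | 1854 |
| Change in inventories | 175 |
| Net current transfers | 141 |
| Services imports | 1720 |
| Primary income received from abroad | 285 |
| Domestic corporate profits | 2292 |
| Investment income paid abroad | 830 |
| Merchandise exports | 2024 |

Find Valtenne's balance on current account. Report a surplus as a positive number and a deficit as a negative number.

Goods balance = 2024 - 1854 = 170
Services balance = 1628 - 1720 = -92
Trade balance (goods + services) = 170 + (-92) = 78
Net primary income = 285 - 830 = -545
Net secondary income = 141
Current account = 78 + (-545) + 141 = -326

-326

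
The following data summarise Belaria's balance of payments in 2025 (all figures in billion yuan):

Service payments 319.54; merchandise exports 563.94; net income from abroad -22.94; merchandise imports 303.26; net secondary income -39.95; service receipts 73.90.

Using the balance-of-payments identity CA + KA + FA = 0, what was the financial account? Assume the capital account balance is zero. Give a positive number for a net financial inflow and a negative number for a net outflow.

47.85

Goods balance = 563.94 - 303.26 = 260.68
Services balance = 73.90 - 319.54 = -245.64
Trade balance (goods + services) = 260.68 + (-245.64) = 15.04
Net primary income = -22.94
Net secondary income = -39.95
Current account = 15.04 + (-22.94) + (-39.95) = -47.85
Financial account = -(-47.85) = 47.85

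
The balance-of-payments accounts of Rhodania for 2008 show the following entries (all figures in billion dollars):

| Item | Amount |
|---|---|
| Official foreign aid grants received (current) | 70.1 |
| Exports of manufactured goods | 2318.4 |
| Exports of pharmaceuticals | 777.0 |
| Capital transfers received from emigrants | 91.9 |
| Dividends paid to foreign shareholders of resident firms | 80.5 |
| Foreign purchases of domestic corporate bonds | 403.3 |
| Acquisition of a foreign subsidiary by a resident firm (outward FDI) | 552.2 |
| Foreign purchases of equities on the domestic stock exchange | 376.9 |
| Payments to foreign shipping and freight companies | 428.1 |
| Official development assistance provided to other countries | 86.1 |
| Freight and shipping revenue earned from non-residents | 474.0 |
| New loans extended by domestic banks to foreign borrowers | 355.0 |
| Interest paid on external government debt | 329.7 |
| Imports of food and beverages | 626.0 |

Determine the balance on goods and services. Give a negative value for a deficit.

Goods: 2318.4 + 777.0 - 626.0 = 2469.4
Services: -428.1 + 474.0 = 45.9
Trade balance = 2469.4 + 45.9 = 2515.3
(Excluded from the trade balance — secondary income: official foreign aid grants received (current) 70.1, official development assistance provided to other countries 86.1; capital account: capital transfers received from emigrants 91.9; primary income: dividends paid to foreign shareholders of resident firms 80.5, interest paid on external government debt 329.7; financial account: foreign purchases of domestic corporate bonds 403.3, acquisition of a foreign subsidiary by a resident firm (outward FDI) 552.2, foreign purchases of equities on the domestic stock exchange 376.9, new loans extended by domestic banks to foreign borrowers 355.0.)

2515.3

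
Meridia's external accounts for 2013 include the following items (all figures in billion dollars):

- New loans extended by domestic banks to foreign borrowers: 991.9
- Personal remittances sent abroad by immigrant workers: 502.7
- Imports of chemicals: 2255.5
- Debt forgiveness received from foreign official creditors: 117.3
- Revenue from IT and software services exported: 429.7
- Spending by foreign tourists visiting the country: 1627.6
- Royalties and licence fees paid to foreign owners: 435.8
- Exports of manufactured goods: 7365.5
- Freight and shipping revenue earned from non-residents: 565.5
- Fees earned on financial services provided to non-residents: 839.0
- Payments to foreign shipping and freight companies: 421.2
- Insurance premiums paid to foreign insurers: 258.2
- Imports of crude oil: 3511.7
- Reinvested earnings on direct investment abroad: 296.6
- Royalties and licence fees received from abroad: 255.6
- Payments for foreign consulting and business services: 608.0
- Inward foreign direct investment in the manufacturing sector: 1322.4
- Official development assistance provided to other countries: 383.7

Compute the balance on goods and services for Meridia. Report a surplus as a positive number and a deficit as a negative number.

3592.5

Goods: 7365.5 - 2255.5 - 3511.7 = 1598.3
Services: 255.6 + 565.5 + 839.0 - 258.2 + 429.7 - 421.2 - 435.8 + 1627.6 - 608.0 = 1994.2
Trade balance = 1598.3 + 1994.2 = 3592.5
(Excluded from the trade balance — financial account: new loans extended by domestic banks to foreign borrowers 991.9, inward foreign direct investment in the manufacturing sector 1322.4; secondary income: personal remittances sent abroad by immigrant workers 502.7, official development assistance provided to other countries 383.7; capital account: debt forgiveness received from foreign official creditors 117.3; primary income: reinvested earnings on direct investment abroad 296.6.)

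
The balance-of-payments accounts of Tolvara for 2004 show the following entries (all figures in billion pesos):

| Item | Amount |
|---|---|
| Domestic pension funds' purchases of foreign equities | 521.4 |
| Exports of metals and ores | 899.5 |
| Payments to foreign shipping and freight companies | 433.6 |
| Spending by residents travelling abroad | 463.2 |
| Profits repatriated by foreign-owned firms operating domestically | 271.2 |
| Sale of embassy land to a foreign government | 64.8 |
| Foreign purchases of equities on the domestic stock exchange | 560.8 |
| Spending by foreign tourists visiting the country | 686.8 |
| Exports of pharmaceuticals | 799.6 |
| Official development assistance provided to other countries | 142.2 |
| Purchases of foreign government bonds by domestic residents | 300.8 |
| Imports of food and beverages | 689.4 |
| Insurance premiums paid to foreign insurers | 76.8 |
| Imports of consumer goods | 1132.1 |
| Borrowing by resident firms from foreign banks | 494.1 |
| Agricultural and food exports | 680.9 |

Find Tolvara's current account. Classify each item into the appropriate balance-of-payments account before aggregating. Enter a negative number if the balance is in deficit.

Goods: 680.9 - 689.4 - 1132.1 + 899.5 + 799.6 = 558.5
Services: -76.8 + 686.8 - 433.6 - 463.2 = -286.8
Primary income: -271.2
Secondary income: -142.2
Current account = 558.5 + (-286.8) + (-271.2) + (-142.2) = -141.7
(Excluded from the current account — financial account: domestic pension funds' purchases of foreign equities 521.4, foreign purchases of equities on the domestic stock exchange 560.8, purchases of foreign government bonds by domestic residents 300.8, borrowing by resident firms from foreign banks 494.1; capital account: sale of embassy land to a foreign government 64.8.)

-141.7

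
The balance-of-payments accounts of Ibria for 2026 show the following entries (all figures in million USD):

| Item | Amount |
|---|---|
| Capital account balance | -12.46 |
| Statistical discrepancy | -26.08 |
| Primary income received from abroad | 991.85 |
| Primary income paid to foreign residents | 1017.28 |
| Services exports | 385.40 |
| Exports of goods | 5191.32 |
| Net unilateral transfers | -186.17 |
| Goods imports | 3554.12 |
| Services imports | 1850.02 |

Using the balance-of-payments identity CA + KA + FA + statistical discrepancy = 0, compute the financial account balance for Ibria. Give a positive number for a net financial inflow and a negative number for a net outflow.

77.56

Goods balance = 5191.32 - 3554.12 = 1637.20
Services balance = 385.40 - 1850.02 = -1464.62
Trade balance (goods + services) = 1637.20 + (-1464.62) = 172.58
Net primary income = 991.85 - 1017.28 = -25.43
Net secondary income = -186.17
Current account = 172.58 + (-25.43) + (-186.17) = -39.02
Financial account = -(-39.02 + (-12.46) + (-26.08)) = 77.56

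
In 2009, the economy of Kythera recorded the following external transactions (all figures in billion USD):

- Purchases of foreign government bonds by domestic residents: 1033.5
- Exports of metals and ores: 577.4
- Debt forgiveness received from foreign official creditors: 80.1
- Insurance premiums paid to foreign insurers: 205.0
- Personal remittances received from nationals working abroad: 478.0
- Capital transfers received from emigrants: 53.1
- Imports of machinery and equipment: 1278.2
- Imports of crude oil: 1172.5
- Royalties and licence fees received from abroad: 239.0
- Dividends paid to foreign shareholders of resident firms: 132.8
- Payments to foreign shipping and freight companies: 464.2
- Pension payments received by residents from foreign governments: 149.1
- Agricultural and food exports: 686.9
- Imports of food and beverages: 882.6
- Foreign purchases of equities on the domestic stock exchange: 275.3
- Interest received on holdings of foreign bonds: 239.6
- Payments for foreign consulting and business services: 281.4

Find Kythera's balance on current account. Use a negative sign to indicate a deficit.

-2046.7

Goods: 686.9 - 882.6 + 577.4 - 1172.5 - 1278.2 = -2069.0
Services: -464.2 + 239.0 - 281.4 - 205.0 = -711.6
Primary income: 239.6 - 132.8 = 106.8
Secondary income: 149.1 + 478.0 = 627.1
Current account = (-2069.0) + (-711.6) + 106.8 + 627.1 = -2046.7
(Excluded from the current account — financial account: purchases of foreign government bonds by domestic residents 1033.5, foreign purchases of equities on the domestic stock exchange 275.3; capital account: debt forgiveness received from foreign official creditors 80.1, capital transfers received from emigrants 53.1.)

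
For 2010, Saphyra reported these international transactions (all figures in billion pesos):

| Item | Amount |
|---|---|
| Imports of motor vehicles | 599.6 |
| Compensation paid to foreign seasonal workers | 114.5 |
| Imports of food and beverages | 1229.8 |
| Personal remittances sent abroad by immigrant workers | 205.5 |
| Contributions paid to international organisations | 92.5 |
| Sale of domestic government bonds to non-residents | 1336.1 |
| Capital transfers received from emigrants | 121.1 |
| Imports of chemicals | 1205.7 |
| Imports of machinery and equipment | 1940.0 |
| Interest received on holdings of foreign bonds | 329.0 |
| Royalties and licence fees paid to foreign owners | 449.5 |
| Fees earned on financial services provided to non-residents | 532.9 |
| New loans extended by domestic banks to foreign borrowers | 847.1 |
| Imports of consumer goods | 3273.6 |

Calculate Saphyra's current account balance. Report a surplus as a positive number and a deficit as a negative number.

Goods: -599.6 - 1205.7 - 1229.8 - 3273.6 - 1940.0 = -8248.7
Services: 532.9 - 449.5 = 83.4
Primary income: -114.5 + 329.0 = 214.5
Secondary income: -92.5 - 205.5 = -298.0
Current account = (-8248.7) + 83.4 + 214.5 + (-298.0) = -8248.8
(Excluded from the current account — financial account: sale of domestic government bonds to non-residents 1336.1, new loans extended by domestic banks to foreign borrowers 847.1; capital account: capital transfers received from emigrants 121.1.)

-8248.8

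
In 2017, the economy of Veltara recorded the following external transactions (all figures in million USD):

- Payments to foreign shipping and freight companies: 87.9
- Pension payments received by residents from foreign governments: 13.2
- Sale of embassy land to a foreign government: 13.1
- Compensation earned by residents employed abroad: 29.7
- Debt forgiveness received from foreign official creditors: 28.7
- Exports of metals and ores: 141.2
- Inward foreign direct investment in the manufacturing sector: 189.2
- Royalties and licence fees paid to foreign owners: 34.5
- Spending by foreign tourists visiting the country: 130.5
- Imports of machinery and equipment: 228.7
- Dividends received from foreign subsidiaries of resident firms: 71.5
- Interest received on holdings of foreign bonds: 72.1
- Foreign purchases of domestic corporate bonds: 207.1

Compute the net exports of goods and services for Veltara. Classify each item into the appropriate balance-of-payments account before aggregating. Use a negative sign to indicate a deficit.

-79.4

Goods: 141.2 - 228.7 = -87.5
Services: 130.5 - 34.5 - 87.9 = 8.1
Trade balance = -87.5 + 8.1 = -79.4
(Excluded from the trade balance — secondary income: pension payments received by residents from foreign governments 13.2; capital account: sale of embassy land to a foreign government 13.1, debt forgiveness received from foreign official creditors 28.7; primary income: compensation earned by residents employed abroad 29.7, dividends received from foreign subsidiaries of resident firms 71.5, interest received on holdings of foreign bonds 72.1; financial account: inward foreign direct investment in the manufacturing sector 189.2, foreign purchases of domestic corporate bonds 207.1.)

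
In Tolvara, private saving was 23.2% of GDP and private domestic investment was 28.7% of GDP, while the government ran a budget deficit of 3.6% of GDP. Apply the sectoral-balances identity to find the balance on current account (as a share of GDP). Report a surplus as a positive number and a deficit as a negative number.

-9.1

By the sectoral-balances identity, CA = (S_private - I) + (T - G).
Private balance = 23.2 - 28.7 = -5.5
Government balance (T - G) = -3.6
CA = -5.5 + (-3.6) = -9.1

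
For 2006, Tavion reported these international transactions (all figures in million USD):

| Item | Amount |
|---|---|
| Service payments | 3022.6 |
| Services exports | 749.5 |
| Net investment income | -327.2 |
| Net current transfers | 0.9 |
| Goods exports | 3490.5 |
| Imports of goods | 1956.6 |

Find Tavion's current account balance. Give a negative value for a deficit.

Goods balance = 3490.5 - 1956.6 = 1533.9
Services balance = 749.5 - 3022.6 = -2273.1
Trade balance (goods + services) = 1533.9 + (-2273.1) = -739.2
Net primary income = -327.2
Net secondary income = 0.9
Current account = -739.2 + (-327.2) + 0.9 = -1065.5

-1065.5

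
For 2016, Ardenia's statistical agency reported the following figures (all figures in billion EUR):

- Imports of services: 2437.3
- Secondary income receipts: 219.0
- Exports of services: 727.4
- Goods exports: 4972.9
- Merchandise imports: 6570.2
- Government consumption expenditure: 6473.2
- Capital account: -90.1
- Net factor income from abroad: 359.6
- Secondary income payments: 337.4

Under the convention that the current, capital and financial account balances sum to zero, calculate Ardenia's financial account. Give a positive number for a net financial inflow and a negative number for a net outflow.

Goods balance = 4972.9 - 6570.2 = -1597.3
Services balance = 727.4 - 2437.3 = -1709.9
Trade balance (goods + services) = -1597.3 + (-1709.9) = -3307.2
Net primary income = 359.6
Net secondary income = 219.0 - 337.4 = -118.4
Current account = -3307.2 + 359.6 + (-118.4) = -3066.0
Financial account = -(-3066.0 + (-90.1)) = 3156.1

3156.1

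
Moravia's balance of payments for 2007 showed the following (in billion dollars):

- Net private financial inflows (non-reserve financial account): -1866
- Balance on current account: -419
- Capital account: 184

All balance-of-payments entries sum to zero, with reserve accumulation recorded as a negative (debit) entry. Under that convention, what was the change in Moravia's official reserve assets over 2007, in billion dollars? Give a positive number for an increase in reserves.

-2101

Official reserve transactions balance = -((-419) + 184 + (-1866)) = 2101
An accumulation of reserves is recorded as a debit (negative entry), so the change in the stock of reserves is the negative of that balance.
Change in official reserves = -(2101) = -2101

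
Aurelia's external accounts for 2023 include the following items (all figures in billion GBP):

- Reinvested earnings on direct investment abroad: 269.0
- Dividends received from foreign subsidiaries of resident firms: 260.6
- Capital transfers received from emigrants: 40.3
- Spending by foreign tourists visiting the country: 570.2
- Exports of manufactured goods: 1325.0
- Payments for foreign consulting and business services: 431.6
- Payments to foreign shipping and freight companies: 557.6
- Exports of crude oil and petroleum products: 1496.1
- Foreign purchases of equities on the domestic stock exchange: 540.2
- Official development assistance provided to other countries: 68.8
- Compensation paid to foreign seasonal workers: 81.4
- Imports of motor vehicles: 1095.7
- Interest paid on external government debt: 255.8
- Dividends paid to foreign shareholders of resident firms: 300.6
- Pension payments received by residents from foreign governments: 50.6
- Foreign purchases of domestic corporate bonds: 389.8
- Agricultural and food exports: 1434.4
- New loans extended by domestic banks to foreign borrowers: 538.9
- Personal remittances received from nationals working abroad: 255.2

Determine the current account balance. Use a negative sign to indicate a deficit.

2869.6

Goods: 1325.0 - 1095.7 + 1434.4 + 1496.1 = 3159.8
Services: -431.6 - 557.6 + 570.2 = -419.0
Primary income: -300.6 + 269.0 - 81.4 + 260.6 - 255.8 = -108.2
Secondary income: 255.2 + 50.6 - 68.8 = 237.0
Current account = 3159.8 + (-419.0) + (-108.2) + 237.0 = 2869.6
(Excluded from the current account — capital account: capital transfers received from emigrants 40.3; financial account: foreign purchases of equities on the domestic stock exchange 540.2, foreign purchases of domestic corporate bonds 389.8, new loans extended by domestic banks to foreign borrowers 538.9.)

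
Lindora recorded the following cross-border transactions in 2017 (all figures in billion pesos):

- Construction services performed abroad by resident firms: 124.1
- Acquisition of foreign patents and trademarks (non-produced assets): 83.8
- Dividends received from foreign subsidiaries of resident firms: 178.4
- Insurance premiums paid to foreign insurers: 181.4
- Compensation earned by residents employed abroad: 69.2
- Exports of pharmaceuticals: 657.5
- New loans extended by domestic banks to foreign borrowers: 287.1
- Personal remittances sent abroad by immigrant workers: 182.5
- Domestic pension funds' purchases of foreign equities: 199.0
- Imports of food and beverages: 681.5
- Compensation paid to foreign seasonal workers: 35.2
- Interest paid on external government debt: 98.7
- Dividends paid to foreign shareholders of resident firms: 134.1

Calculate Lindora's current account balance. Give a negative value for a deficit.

-284.2

Goods: 657.5 - 681.5 = -24.0
Services: -181.4 + 124.1 = -57.3
Primary income: 178.4 - 35.2 - 98.7 + 69.2 - 134.1 = -20.4
Secondary income: -182.5
Current account = (-24.0) + (-57.3) + (-20.4) + (-182.5) = -284.2
(Excluded from the current account — capital account: acquisition of foreign patents and trademarks (non-produced assets) 83.8; financial account: new loans extended by domestic banks to foreign borrowers 287.1, domestic pension funds' purchases of foreign equities 199.0.)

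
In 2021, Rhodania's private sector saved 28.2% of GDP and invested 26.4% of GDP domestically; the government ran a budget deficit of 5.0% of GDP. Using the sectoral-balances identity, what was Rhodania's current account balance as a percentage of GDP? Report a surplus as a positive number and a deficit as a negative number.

By the sectoral-balances identity, CA = (S_private - I) + (T - G).
Private balance = 28.2 - 26.4 = 1.8
Government balance (T - G) = -5.0
CA = 1.8 + (-5.0) = -3.2

-3.2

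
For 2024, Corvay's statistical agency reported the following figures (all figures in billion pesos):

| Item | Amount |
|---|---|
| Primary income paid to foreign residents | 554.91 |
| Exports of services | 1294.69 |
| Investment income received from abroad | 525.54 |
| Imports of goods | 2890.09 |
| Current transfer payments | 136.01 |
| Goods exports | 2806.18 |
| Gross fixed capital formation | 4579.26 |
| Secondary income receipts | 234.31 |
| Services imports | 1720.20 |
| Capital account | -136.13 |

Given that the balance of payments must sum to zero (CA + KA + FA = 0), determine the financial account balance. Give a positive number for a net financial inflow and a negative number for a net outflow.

Goods balance = 2806.18 - 2890.09 = -83.91
Services balance = 1294.69 - 1720.20 = -425.51
Trade balance (goods + services) = -83.91 + (-425.51) = -509.42
Net primary income = 525.54 - 554.91 = -29.37
Net secondary income = 234.31 - 136.01 = 98.30
Current account = -509.42 + (-29.37) + 98.30 = -440.49
Financial account = -(-440.49 + (-136.13)) = 576.62

576.62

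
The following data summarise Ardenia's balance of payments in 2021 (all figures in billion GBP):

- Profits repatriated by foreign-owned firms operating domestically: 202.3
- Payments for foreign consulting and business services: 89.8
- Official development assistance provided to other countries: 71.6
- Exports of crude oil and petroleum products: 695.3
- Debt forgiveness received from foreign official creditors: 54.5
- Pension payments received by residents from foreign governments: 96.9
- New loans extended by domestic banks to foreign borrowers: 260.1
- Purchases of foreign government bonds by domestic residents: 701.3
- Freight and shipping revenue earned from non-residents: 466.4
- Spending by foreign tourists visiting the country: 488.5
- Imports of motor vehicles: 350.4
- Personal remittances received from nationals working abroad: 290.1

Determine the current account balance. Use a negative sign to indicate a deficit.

Goods: 695.3 - 350.4 = 344.9
Services: 466.4 - 89.8 + 488.5 = 865.1
Primary income: -202.3
Secondary income: 290.1 - 71.6 + 96.9 = 315.4
Current account = 344.9 + 865.1 + (-202.3) + 315.4 = 1323.1
(Excluded from the current account — capital account: debt forgiveness received from foreign official creditors 54.5; financial account: new loans extended by domestic banks to foreign borrowers 260.1, purchases of foreign government bonds by domestic residents 701.3.)

1323.1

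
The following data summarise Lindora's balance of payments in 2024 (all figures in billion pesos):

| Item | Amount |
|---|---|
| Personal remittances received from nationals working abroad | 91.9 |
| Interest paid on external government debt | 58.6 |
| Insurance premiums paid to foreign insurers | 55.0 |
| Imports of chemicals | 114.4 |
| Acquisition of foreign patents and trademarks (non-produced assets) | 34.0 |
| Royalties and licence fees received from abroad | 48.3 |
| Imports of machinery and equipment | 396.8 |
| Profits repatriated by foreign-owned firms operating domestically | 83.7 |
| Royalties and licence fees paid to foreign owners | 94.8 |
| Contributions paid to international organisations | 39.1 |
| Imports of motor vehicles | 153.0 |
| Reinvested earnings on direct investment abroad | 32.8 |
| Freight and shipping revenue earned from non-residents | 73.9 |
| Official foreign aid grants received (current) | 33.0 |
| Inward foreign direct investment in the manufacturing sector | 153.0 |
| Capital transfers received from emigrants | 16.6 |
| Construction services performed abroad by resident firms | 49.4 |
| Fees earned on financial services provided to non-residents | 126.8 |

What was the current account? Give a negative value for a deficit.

Goods: -396.8 - 114.4 - 153.0 = -664.2
Services: 73.9 + 49.4 + 126.8 + 48.3 - 55.0 - 94.8 = 148.6
Primary income: -83.7 - 58.6 + 32.8 = -109.5
Secondary income: 91.9 - 39.1 + 33.0 = 85.8
Current account = (-664.2) + 148.6 + (-109.5) + 85.8 = -539.3
(Excluded from the current account — capital account: acquisition of foreign patents and trademarks (non-produced assets) 34.0, capital transfers received from emigrants 16.6; financial account: inward foreign direct investment in the manufacturing sector 153.0.)

-539.3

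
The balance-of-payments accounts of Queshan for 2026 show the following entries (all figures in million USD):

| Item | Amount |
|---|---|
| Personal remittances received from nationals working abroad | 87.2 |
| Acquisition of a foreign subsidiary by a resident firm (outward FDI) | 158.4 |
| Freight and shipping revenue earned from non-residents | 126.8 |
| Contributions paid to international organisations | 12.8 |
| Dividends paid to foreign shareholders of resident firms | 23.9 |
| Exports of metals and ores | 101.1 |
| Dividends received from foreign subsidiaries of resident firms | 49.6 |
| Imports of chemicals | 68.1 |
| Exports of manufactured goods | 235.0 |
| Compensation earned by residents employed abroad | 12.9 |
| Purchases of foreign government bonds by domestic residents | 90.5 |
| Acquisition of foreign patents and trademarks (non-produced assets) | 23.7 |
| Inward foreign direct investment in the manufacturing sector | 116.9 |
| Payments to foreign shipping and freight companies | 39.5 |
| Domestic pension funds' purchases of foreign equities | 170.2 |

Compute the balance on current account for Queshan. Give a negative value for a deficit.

Goods: 101.1 + 235.0 - 68.1 = 268.0
Services: 126.8 - 39.5 = 87.3
Primary income: -23.9 + 49.6 + 12.9 = 38.6
Secondary income: -12.8 + 87.2 = 74.4
Current account = 268.0 + 87.3 + 38.6 + 74.4 = 468.3
(Excluded from the current account — financial account: acquisition of a foreign subsidiary by a resident firm (outward FDI) 158.4, purchases of foreign government bonds by domestic residents 90.5, inward foreign direct investment in the manufacturing sector 116.9, domestic pension funds' purchases of foreign equities 170.2; capital account: acquisition of foreign patents and trademarks (non-produced assets) 23.7.)

468.3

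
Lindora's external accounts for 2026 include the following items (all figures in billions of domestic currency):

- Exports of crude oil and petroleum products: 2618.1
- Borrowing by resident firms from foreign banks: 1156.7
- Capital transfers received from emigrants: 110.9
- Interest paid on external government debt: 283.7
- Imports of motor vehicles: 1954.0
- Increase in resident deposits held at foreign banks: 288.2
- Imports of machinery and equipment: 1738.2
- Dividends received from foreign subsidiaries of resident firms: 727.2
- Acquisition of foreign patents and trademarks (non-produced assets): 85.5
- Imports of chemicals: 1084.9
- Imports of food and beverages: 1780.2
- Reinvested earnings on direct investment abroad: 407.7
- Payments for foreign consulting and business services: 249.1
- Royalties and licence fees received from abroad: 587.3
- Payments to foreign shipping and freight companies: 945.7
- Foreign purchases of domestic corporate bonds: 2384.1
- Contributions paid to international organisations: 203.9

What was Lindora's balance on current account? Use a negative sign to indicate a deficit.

Goods: -1084.9 - 1780.2 - 1954.0 + 2618.1 - 1738.2 = -3939.2
Services: 587.3 - 945.7 - 249.1 = -607.5
Primary income: 727.2 - 283.7 + 407.7 = 851.2
Secondary income: -203.9
Current account = (-3939.2) + (-607.5) + 851.2 + (-203.9) = -3899.4
(Excluded from the current account — financial account: borrowing by resident firms from foreign banks 1156.7, increase in resident deposits held at foreign banks 288.2, foreign purchases of domestic corporate bonds 2384.1; capital account: capital transfers received from emigrants 110.9, acquisition of foreign patents and trademarks (non-produced assets) 85.5.)

-3899.4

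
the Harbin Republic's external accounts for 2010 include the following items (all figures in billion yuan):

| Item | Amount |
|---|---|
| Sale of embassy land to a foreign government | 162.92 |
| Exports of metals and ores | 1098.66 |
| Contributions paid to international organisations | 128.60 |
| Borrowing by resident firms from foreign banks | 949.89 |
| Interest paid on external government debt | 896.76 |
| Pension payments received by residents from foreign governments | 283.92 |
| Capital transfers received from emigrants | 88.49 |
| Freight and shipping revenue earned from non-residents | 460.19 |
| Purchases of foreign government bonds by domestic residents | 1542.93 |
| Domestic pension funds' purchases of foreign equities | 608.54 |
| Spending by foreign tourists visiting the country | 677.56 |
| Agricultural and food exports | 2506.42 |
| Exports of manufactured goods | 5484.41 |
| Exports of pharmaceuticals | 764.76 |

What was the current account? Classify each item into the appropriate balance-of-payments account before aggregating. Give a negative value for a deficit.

Goods: 2506.42 + 1098.66 + 764.76 + 5484.41 = 9854.25
Services: 677.56 + 460.19 = 1137.75
Primary income: -896.76
Secondary income: -128.60 + 283.92 = 155.32
Current account = 9854.25 + 1137.75 + (-896.76) + 155.32 = 10250.56
(Excluded from the current account — capital account: sale of embassy land to a foreign government 162.92, capital transfers received from emigrants 88.49; financial account: borrowing by resident firms from foreign banks 949.89, purchases of foreign government bonds by domestic residents 1542.93, domestic pension funds' purchases of foreign equities 608.54.)

10250.56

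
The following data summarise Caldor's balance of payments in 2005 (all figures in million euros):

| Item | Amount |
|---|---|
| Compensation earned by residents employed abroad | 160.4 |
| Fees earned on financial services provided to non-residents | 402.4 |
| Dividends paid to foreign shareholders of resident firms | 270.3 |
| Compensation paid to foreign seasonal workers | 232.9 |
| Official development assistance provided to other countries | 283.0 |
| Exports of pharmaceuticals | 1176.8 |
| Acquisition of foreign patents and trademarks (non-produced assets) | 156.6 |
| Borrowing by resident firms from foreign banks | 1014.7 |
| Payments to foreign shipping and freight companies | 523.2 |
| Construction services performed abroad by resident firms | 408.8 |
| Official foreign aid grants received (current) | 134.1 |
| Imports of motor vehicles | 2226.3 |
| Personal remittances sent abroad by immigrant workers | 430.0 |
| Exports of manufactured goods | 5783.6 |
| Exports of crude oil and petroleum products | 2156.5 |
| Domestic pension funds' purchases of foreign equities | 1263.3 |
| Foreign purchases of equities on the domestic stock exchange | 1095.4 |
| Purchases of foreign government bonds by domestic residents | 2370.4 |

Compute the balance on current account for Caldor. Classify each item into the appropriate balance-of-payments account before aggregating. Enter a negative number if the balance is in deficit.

6256.9

Goods: 5783.6 - 2226.3 + 2156.5 + 1176.8 = 6890.6
Services: 408.8 + 402.4 - 523.2 = 288.0
Primary income: -270.3 - 232.9 + 160.4 = -342.8
Secondary income: 134.1 - 430.0 - 283.0 = -578.9
Current account = 6890.6 + 288.0 + (-342.8) + (-578.9) = 6256.9
(Excluded from the current account — capital account: acquisition of foreign patents and trademarks (non-produced assets) 156.6; financial account: borrowing by resident firms from foreign banks 1014.7, domestic pension funds' purchases of foreign equities 1263.3, foreign purchases of equities on the domestic stock exchange 1095.4, purchases of foreign government bonds by domestic residents 2370.4.)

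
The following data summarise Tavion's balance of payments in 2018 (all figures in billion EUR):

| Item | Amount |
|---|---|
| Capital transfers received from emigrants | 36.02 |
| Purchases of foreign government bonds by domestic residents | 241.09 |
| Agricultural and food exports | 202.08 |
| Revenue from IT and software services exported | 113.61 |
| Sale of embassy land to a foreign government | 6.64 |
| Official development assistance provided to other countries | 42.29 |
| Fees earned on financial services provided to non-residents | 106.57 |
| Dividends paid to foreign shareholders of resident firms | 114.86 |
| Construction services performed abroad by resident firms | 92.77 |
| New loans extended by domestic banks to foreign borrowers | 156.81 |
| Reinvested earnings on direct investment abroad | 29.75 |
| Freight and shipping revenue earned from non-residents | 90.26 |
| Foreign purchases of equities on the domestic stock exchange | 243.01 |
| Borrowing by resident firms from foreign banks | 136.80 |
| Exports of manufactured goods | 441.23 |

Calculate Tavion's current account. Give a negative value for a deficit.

Goods: 441.23 + 202.08 = 643.31
Services: 106.57 + 113.61 + 92.77 + 90.26 = 403.21
Primary income: -114.86 + 29.75 = -85.11
Secondary income: -42.29
Current account = 643.31 + 403.21 + (-85.11) + (-42.29) = 919.12
(Excluded from the current account — capital account: capital transfers received from emigrants 36.02, sale of embassy land to a foreign government 6.64; financial account: purchases of foreign government bonds by domestic residents 241.09, new loans extended by domestic banks to foreign borrowers 156.81, foreign purchases of equities on the domestic stock exchange 243.01, borrowing by resident firms from foreign banks 136.80.)

919.12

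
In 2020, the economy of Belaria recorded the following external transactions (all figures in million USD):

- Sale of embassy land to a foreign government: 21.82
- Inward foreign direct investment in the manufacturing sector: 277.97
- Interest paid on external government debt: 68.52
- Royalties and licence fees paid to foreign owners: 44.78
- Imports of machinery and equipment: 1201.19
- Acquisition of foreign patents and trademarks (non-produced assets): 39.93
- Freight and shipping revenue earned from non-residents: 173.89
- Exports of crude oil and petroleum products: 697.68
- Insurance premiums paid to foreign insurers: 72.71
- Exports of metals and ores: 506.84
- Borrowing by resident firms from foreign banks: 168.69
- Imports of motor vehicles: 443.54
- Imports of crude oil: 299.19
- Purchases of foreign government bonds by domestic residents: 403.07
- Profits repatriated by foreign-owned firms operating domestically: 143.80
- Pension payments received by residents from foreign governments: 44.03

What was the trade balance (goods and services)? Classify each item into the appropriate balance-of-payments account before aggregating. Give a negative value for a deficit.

-683.00

Goods: 697.68 - 299.19 - 1201.19 - 443.54 + 506.84 = -739.40
Services: 173.89 - 44.78 - 72.71 = 56.40
Trade balance = -739.40 + 56.40 = -683.00
(Excluded from the trade balance — capital account: sale of embassy land to a foreign government 21.82, acquisition of foreign patents and trademarks (non-produced assets) 39.93; financial account: inward foreign direct investment in the manufacturing sector 277.97, borrowing by resident firms from foreign banks 168.69, purchases of foreign government bonds by domestic residents 403.07; primary income: interest paid on external government debt 68.52, profits repatriated by foreign-owned firms operating domestically 143.80; secondary income: pension payments received by residents from foreign governments 44.03.)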